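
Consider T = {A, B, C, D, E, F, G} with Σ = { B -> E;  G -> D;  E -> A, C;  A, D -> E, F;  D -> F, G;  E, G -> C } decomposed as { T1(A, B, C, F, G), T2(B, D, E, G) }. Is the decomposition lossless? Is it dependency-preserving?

Lossless test: (B, G)⁺ = {A, B, C, D, E, F, G}, which contains all of one fragment — lossless.
Dependency preservation: the restricted closure of {E} across the fragments never reaches {A, C}, so E → A, C cannot be enforced without a join — not preserved.

lossless but not dependency-preserving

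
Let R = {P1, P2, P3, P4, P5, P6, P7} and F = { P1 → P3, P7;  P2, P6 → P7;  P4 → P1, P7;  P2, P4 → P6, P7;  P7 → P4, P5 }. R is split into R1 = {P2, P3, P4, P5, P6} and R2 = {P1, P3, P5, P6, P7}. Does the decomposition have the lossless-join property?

Common attributes: R1 ∩ R2 = {P3, P5, P6}.
No dependency enlarges {P3, P5, P6}, so (P3, P5, P6)⁺ = {P3, P5, P6}.
The closure contains neither all of R1 = {P2, P3, P4, P5, P6} nor all of R2 = {P1, P3, P5, P6, P7}, so the common attributes are not a superkey of either fragment. The join is lossy.

No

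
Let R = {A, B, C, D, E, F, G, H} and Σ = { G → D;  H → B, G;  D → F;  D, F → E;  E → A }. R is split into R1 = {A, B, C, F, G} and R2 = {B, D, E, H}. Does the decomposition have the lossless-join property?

Common attributes: R1 ∩ R2 = {B}.
No dependency enlarges {B}, so (B)⁺ = {B}.
The closure contains neither all of R1 = {A, B, C, F, G} nor all of R2 = {B, D, E, H}, so the common attributes are not a superkey of either fragment. The join is lossy.

No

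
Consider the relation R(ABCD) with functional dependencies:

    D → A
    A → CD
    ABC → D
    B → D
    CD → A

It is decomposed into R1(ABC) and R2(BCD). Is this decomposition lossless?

Common attributes: R1 ∩ R2 = {BC}.
Closure of {BC}: B → D applies, adding D; CD → A applies, adding A. So (BC)⁺ = {ABCD}.
This closure contains every attribute of R1, so R1 ∩ R2 → R1. The join is lossless.

Yes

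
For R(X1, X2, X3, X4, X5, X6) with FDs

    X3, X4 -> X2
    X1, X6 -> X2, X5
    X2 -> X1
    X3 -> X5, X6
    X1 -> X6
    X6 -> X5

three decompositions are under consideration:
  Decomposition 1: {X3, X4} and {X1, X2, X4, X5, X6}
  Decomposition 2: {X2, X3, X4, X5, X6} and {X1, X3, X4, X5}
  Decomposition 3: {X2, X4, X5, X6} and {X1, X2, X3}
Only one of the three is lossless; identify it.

Decomposition 2

Decomposition 1: common = {X4}, closure = {X4} → lossy.
Decomposition 2: common = {X3, X4, X5}, closure = {X1, X2, X3, X4, X5, X6} → lossless.
Decomposition 3: common = {X2}, closure = {X1, X2, X5, X6} → lossy.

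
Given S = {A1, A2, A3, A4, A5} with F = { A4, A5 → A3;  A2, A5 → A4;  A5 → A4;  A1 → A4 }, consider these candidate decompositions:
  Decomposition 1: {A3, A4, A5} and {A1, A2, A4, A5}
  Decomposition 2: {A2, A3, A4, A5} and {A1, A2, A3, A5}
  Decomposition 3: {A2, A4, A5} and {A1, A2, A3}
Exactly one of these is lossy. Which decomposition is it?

Decomposition 1: common = {A4, A5}, closure = {A3, A4, A5} → lossless.
Decomposition 2: common = {A2, A3, A5}, closure = {A2, A3, A4, A5} → lossless.
Decomposition 3: common = {A2}, closure = {A2} → lossy.

Decomposition 3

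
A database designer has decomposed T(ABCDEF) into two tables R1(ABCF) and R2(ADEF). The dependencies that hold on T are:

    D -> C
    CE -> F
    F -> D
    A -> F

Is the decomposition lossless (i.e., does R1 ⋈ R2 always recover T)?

Common attributes: R1 ∩ R2 = {AF}.
Closure of {AF}: F → D applies, adding D; D → C applies, adding C. So (AF)⁺ = {ACDF}.
The closure contains neither all of R1 = {ABCF} nor all of R2 = {ADEF}, so the common attributes are not a superkey of either fragment. The join is lossy.

No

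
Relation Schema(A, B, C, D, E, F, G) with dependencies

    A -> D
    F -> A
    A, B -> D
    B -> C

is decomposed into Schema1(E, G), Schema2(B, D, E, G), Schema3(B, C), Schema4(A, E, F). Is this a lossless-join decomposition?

Chase test. Columns are A, B, C, D, E, F, G; row i has aⱼ where attribute j ∈ Schemai, else bᵢⱼ.
Initial tableau (one row per fragment):
  row 1: b11 b12 b13 b14 a5 b16 a7
  row 2: b21 a2 b23 a4 a5 b26 a7
  row 3: b31 a2 a3 b34 b35 b36 b37
  row 4: a1 b42 b43 b44 a5 a6 b47
Rows 2 and 3 agree on B; apply B→C and equate their C entries.
No row becomes fully distinguished — the join is lossy.

No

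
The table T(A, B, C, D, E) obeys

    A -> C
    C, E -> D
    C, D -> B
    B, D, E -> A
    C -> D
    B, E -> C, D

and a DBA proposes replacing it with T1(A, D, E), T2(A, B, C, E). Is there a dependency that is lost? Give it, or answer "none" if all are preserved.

C -> D

Check C → D: no single fragment contains all of {C, D}, and the restricted closure of {C} across the fragments never reaches {D}.
A → C is preserved.
C, E → D is preserved.
C, D → B is preserved.
B, D, E → A is preserved.
B, E → C, D is preserved.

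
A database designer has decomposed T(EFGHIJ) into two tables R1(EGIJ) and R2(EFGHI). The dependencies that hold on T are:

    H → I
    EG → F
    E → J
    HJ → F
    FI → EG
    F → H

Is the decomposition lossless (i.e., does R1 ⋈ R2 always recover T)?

Common attributes: R1 ∩ R2 = {EGI}.
Closure of {EGI}: EG → F applies, adding F; E → J applies, adding J; F → H applies, adding H. So (EGI)⁺ = {EFGHIJ}.
This closure contains every attribute of R1, so R1 ∩ R2 → R1. The join is lossless.

Yes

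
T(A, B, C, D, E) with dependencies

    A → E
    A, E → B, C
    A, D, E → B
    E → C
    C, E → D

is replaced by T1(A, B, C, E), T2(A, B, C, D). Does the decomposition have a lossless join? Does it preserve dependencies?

Lossless test: (A, B, C)⁺ = {A, B, C, D, E}, which contains all of one fragment — lossless.
Dependency preservation: the restricted closure of {C, E} across the fragments never reaches {D}, so C, E → D cannot be enforced without a join — not preserved.

lossless but not dependency-preserving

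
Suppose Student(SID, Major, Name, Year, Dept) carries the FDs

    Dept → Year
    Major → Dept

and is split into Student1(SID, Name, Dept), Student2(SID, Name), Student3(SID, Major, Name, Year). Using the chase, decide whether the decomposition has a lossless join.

Chase test. Columns are SID, Major, Name, Year, Dept; row i has aⱼ where attribute j ∈ Studenti, else bᵢⱼ.
Initial tableau (one row per fragment):
  row 1: a1 b12 a3 b14 a5
  row 2: a1 b22 a3 b24 b25
  row 3: a1 a2 a3 a4 b35
No row becomes fully distinguished — the join is lossy.

No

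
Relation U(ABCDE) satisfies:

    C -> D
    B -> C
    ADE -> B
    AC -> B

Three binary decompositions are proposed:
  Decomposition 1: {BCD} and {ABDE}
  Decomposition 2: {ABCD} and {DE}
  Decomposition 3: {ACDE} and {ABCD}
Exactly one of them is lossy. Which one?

Decomposition 2

Decomposition 1: common = {BD}, closure = {BCD} → lossless.
Decomposition 2: common = {D}, closure = {D} → lossy.
Decomposition 3: common = {ACD}, closure = {ABCD} → lossless.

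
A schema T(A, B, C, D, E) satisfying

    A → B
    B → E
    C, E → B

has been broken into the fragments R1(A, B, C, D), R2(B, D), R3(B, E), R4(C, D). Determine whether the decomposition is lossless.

Chase test. Columns are A, B, C, D, E; row i has aⱼ where attribute j ∈ Ri, else bᵢⱼ.
Initial tableau (one row per fragment):
  row 1: a1 a2 a3 a4 b15
  row 2: b21 a2 b23 a4 b25
  row 3: b31 a2 b33 b34 a5
  row 4: b41 b42 a3 a4 b45
Rows 1 and 2 agree on B; apply B→E and equate their E entries.
Rows 1 and 3 agree on B; apply B→E and equate their E entries.
Row 1 is now all distinguished symbols — the join is lossless.

Yes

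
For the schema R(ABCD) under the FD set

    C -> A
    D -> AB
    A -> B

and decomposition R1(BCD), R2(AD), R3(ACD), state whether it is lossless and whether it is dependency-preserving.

lossless but not dependency-preserving

Lossless test (chase): Rows 1 and 3 agree on C; apply C→A and equate their A entries. Rows 1 and 2 agree on D; apply D→AB and equate their AB entries. Rows 1 and 3 agree on D; apply D→AB and equate their AB entries. Row 1 is now all distinguished symbols — the join is lossless.
Dependency preservation: the restricted closure of {A} across the fragments never reaches {B}, so A → B cannot be enforced without a join — not preserved.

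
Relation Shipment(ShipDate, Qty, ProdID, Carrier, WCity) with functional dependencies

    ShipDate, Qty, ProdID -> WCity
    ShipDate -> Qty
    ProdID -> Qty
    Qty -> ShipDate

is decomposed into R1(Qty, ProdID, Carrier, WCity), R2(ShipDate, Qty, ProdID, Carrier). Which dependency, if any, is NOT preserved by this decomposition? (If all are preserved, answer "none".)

none

ShipDate, Qty, ProdID → WCity: restricted closure across fragments reaches WCity.
ShipDate → Qty lies within R2.
ProdID → Qty lies within R1.
Qty → ShipDate lies within R2.
Every dependency is enforceable on the fragments, so the decomposition is dependency-preserving.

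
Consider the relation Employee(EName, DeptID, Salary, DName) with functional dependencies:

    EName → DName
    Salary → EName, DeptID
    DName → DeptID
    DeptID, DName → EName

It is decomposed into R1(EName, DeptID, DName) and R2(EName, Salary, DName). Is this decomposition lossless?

Common attributes: R1 ∩ R2 = {EName, DName}.
Closure of {EName, DName}: DName → DeptID applies, adding DeptID. So (EName, DName)⁺ = {EName, DeptID, DName}.
This closure contains every attribute of R1, so R1 ∩ R2 → R1. The join is lossless.

Yes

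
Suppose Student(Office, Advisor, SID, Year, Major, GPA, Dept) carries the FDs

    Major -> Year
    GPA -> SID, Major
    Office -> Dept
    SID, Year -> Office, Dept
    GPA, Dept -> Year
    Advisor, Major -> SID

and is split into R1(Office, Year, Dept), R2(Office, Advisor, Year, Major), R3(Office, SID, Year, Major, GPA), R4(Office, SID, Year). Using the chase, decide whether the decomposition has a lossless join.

Chase test. Columns are Office, Advisor, SID, Year, Major, GPA, Dept; row i has aⱼ where attribute j ∈ Ri, else bᵢⱼ.
Initial tableau (one row per fragment):
  row 1: a1 b12 b13 a4 b15 b16 a7
  row 2: a1 a2 b23 a4 a5 b26 b27
  row 3: a1 b32 a3 a4 a5 a6 b37
  row 4: a1 b42 a3 a4 b45 b46 b47
Rows 1 and 2 agree on Office; apply Office→Dept and equate their Dept entries.
Rows 1 and 3 agree on Office; apply Office→Dept and equate their Dept entries.
Rows 1 and 4 agree on Office; apply Office→Dept and equate their Dept entries.
No row becomes fully distinguished — the join is lossy.

No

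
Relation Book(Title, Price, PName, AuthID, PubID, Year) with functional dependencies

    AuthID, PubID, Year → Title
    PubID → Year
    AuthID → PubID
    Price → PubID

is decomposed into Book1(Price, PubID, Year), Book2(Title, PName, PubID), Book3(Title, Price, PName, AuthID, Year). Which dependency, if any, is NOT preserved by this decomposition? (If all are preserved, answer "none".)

Check AuthID → PubID: no single fragment contains all of {AuthID, PubID}, and the restricted closure of {AuthID} across the fragments never reaches {PubID}.
AuthID, PubID, Year → Title is preserved.
PubID → Year is preserved.
Price → PubID is preserved.

AuthID → PubID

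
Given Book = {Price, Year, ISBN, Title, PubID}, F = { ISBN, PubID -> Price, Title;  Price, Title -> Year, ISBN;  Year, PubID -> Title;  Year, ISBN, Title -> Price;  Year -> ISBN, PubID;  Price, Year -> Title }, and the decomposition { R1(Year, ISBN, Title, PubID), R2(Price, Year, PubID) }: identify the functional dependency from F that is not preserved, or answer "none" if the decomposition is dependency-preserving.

Price, Title -> Year, ISBN

Check Price, Title → Year, ISBN: no single fragment contains all of {Price, Year, ISBN, Title}, and the restricted closure of {Price, Title} across the fragments never reaches {Year, ISBN}.
ISBN, PubID → Price, Title is preserved.
Year, PubID → Title is preserved.
Year, ISBN, Title → Price is preserved.
Year → ISBN, PubID is preserved.
Price, Year → Title is preserved.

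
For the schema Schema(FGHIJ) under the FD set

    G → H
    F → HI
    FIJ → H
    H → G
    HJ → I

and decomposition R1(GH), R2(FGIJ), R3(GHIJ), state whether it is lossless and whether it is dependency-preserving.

Lossless test (chase): Rows 1 and 2 agree on G; apply G→H and equate their H entries. Row 2 is now all distinguished symbols — the join is lossless.
Dependency preservation: F → HI; FIJ → H are not contained in any single fragment, but the restricted closure of each left-hand side across the fragments still reaches the right-hand side; the remaining FDs each lie inside some fragment. All dependencies are preserved.

lossless and dependency-preserving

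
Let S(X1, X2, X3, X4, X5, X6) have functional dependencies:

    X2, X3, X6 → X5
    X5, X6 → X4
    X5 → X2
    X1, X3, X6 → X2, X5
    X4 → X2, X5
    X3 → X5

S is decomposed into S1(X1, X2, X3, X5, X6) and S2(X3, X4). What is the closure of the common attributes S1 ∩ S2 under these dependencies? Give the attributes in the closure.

S1 ∩ S2 = {X3}.
X3 → X5 applies, adding X5
X5 → X2 applies, adding X2
Closure: {X2, X3, X5}.

X2, X3, X5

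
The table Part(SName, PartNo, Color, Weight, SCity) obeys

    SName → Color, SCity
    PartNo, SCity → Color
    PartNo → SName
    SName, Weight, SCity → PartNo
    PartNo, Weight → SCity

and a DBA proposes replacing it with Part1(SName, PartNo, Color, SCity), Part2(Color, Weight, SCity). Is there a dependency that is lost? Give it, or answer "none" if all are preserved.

SName, Weight, SCity → PartNo

Check SName, Weight, SCity → PartNo: no single fragment contains all of {SName, PartNo, Weight, SCity}, and the restricted closure of {SName, Weight, SCity} across the fragments never reaches {PartNo}.
SName → Color, SCity is preserved.
PartNo, SCity → Color is preserved.
PartNo → SName is preserved.
PartNo, Weight → SCity is preserved.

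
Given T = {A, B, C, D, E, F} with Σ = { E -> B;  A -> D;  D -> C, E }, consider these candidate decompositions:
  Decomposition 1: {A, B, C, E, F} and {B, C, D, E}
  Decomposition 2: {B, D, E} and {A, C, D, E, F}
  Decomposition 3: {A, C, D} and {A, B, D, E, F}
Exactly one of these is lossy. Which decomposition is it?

Decomposition 1: common = {B, C, E}, closure = {B, C, E} → lossy.
Decomposition 2: common = {D, E}, closure = {B, C, D, E} → lossless.
Decomposition 3: common = {A, D}, closure = {A, B, C, D, E} → lossless.

Decomposition 1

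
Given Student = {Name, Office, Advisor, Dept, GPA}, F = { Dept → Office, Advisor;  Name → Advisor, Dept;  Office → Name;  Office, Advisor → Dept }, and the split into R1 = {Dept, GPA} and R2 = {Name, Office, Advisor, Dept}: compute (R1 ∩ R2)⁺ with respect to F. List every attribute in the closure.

R1 ∩ R2 = {Dept}.
Dept → Office, Advisor applies, adding Office, Advisor
Office → Name applies, adding Name
Closure: {Name, Office, Advisor, Dept}.

Name, Office, Advisor, Dept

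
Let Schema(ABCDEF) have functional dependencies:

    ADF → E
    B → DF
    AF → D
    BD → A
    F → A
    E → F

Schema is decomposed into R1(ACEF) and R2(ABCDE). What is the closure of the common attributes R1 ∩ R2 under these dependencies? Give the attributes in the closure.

ACDEF

R1 ∩ R2 = {ACE}.
E → F applies, adding F
AF → D applies, adding D
Closure: {ACDEF}.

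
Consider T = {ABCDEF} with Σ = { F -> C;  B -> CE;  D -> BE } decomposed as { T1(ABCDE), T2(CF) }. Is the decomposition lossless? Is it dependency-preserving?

lossy but dependency-preserving

Lossless test: (C)⁺ = {C}, which is a superkey of neither fragment — lossy.
Dependency preservation: every FD's attributes lie within a single fragment, so each can be enforced locally — preserved.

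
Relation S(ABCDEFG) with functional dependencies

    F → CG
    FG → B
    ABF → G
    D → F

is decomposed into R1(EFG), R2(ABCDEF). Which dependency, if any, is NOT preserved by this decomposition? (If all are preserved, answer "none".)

none

F → CG: restricted closure across fragments reaches CG.
FG → B: restricted closure across fragments reaches B.
ABF → G: restricted closure across fragments reaches G.
D → F lies within R2.
Every dependency is enforceable on the fragments, so the decomposition is dependency-preserving.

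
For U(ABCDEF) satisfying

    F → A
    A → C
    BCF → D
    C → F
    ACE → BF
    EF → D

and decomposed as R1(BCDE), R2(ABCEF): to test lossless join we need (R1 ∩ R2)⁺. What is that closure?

ABCDEF

R1 ∩ R2 = {BCE}.
C → F applies, adding F
EF → D applies, adding D
F → A applies, adding A
Closure: {ABCDEF}.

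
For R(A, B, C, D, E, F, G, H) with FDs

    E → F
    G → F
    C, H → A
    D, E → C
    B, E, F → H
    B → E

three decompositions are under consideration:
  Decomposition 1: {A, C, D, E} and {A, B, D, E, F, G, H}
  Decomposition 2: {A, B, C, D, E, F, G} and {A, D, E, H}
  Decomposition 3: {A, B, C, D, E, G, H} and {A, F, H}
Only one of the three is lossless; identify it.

Decomposition 1

Decomposition 1: common = {A, D, E}, closure = {A, C, D, E, F} → lossless.
Decomposition 2: common = {A, D, E}, closure = {A, C, D, E, F} → lossy.
Decomposition 3: common = {A, H}, closure = {A, H} → lossy.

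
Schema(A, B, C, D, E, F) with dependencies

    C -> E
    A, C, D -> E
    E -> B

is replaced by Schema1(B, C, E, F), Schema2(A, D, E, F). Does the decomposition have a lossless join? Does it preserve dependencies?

lossy but dependency-preserving

Lossless test: (E, F)⁺ = {B, E, F}, which is a superkey of neither fragment — lossy.
Dependency preservation: A, C, D → E is not contained in any single fragment, but the restricted closure of its left-hand side across the fragments still reaches the right-hand side; the remaining FDs each lie inside some fragment. All dependencies are preserved.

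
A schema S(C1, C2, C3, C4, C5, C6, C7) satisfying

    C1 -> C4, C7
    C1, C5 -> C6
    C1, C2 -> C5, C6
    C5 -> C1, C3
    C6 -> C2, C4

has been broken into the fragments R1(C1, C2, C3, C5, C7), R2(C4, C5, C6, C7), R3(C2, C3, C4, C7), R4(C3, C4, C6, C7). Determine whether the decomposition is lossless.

Chase test. Columns are C1, C2, C3, C4, C5, C6, C7; row i has aⱼ where attribute j ∈ Ri, else bᵢⱼ.
Initial tableau (one row per fragment):
  row 1: a1 a2 a3 b14 a5 b16 a7
  row 2: b21 b22 b23 a4 a5 a6 a7
  row 3: b31 a2 a3 a4 b35 b36 a7
  row 4: b41 b42 a3 a4 b45 a6 a7
Rows 1 and 2 agree on C5; apply C5→C1, C3 and equate their C1, C3 entries.
Rows 2 and 4 agree on C6; apply C6→C2, C4 and equate their C2, C4 entries.
Rows 1 and 2 agree on C1; apply C1→C4, C7 and equate their C4, C7 entries.
Rows 1 and 2 agree on C1, C5; apply C1, C5→C6 and equate their C6 entries.
Rows 1 and 2 agree on C6; apply C6→C2, C4 and equate their C2, C4 entries.
Row 1 is now all distinguished symbols — the join is lossless.

Yes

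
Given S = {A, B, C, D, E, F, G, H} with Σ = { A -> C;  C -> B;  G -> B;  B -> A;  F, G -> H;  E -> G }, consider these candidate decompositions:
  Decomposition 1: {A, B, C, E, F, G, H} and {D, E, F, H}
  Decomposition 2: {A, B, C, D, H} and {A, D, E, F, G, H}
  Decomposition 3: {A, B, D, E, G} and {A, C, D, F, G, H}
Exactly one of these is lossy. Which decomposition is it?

Decomposition 3

Decomposition 1: common = {E, F, H}, closure = {A, B, C, E, F, G, H} → lossless.
Decomposition 2: common = {A, D, H}, closure = {A, B, C, D, H} → lossless.
Decomposition 3: common = {A, D, G}, closure = {A, B, C, D, G} → lossy.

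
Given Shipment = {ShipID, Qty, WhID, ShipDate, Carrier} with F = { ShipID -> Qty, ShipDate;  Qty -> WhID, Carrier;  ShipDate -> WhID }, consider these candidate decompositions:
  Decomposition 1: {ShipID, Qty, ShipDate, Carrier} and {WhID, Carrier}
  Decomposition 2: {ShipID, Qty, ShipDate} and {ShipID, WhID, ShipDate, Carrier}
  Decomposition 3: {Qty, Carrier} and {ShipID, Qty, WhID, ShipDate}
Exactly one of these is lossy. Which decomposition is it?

Decomposition 1: common = {Carrier}, closure = {Carrier} → lossy.
Decomposition 2: common = {ShipID, ShipDate}, closure = {ShipID, Qty, WhID, ShipDate, Carrier} → lossless.
Decomposition 3: common = {Qty}, closure = {Qty, WhID, Carrier} → lossless.

Decomposition 1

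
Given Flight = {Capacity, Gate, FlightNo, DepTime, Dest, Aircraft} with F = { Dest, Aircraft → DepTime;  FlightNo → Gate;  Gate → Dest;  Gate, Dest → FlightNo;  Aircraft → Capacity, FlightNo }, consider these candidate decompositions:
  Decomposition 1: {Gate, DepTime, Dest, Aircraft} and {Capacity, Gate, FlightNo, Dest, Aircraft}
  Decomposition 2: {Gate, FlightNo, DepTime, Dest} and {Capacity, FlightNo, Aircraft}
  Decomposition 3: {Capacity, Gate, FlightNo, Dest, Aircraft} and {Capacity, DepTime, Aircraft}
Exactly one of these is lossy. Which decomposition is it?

Decomposition 2

Decomposition 1: common = {Gate, Dest, Aircraft}, closure = {Capacity, Gate, FlightNo, DepTime, Dest, Aircraft} → lossless.
Decomposition 2: common = {FlightNo}, closure = {Gate, FlightNo, Dest} → lossy.
Decomposition 3: common = {Capacity, Aircraft}, closure = {Capacity, Gate, FlightNo, DepTime, Dest, Aircraft} → lossless.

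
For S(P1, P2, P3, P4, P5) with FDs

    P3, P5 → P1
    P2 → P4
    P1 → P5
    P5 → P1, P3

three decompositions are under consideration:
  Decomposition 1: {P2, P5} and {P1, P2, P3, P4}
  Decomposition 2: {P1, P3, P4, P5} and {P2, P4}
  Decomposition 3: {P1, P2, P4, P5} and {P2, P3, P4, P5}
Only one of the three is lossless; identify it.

Decomposition 1: common = {P2}, closure = {P2, P4} → lossy.
Decomposition 2: common = {P4}, closure = {P4} → lossy.
Decomposition 3: common = {P2, P4, P5}, closure = {P1, P2, P3, P4, P5} → lossless.

Decomposition 3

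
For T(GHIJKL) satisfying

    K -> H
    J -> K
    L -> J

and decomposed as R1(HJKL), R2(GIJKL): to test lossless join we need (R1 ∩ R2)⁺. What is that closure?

HJKL

R1 ∩ R2 = {JKL}.
K → H applies, adding H
Closure: {HJKL}.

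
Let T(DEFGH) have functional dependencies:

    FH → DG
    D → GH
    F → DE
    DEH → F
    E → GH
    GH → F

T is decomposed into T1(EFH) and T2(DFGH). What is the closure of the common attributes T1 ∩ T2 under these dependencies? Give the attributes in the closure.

DEFGH

T1 ∩ T2 = {FH}.
FH → DG applies, adding DG
F → DE applies, adding E
Closure: {DEFGH}.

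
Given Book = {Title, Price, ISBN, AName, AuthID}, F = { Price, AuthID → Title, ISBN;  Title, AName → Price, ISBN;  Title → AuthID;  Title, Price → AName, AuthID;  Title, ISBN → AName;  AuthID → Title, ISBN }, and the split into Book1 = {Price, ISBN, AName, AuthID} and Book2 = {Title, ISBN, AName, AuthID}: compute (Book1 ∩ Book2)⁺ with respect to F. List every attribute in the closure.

Book1 ∩ Book2 = {ISBN, AName, AuthID}.
AuthID → Title, ISBN applies, adding Title
Title, AName → Price, ISBN applies, adding Price
Closure: {Title, Price, ISBN, AName, AuthID}.

Title, Price, ISBN, AName, AuthID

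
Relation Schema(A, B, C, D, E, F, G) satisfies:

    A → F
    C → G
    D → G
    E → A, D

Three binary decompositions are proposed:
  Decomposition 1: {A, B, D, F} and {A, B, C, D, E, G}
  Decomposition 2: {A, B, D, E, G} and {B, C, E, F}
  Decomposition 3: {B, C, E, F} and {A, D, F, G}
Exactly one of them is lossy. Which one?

Decomposition 3

Decomposition 1: common = {A, B, D}, closure = {A, B, D, F, G} → lossless.
Decomposition 2: common = {B, E}, closure = {A, B, D, E, F, G} → lossless.
Decomposition 3: common = {F}, closure = {F} → lossy.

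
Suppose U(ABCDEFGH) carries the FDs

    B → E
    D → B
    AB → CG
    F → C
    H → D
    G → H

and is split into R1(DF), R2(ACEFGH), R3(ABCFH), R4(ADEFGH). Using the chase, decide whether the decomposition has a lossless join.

Chase test. Columns are ABCDEFGH; row i has aⱼ where attribute j ∈ Ri, else bᵢⱼ.
Initial tableau (one row per fragment):
  row 1: b11 b12 b13 a4 b15 a6 b17 b18
  row 2: a1 b22 a3 b24 a5 a6 a7 a8
  row 3: a1 a2 a3 b34 b35 a6 b37 a8
  row 4: a1 b42 b43 a4 a5 a6 a7 a8
Rows 1 and 4 agree on D; apply D→B and equate their B entries.
Rows 1 and 2 agree on F; apply F→C and equate their C entries.
Rows 1 and 4 agree on F; apply F→C and equate their C entries.
Rows 2 and 3 agree on H; apply H→D and equate their D entries.
Rows 2 and 4 agree on H; apply H→D and equate their D entries.
Rows 1 and 4 agree on B; apply B→E and equate their E entries.
Rows 1 and 2 agree on D; apply D→B and equate their B entries.
Rows 1 and 3 agree on D; apply D→B and equate their B entries.
Rows 2 and 3 agree on AB; apply AB→CG and equate their CG entries.
Rows 1 and 3 agree on B; apply B→E and equate their E entries.
Row 2 is now all distinguished symbols — the join is lossless.

Yes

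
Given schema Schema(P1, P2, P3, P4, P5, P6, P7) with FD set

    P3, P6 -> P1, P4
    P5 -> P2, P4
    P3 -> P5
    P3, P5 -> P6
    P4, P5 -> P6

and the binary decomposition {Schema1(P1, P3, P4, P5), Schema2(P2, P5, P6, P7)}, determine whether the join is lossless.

No

Common attributes: Schema1 ∩ Schema2 = {P5}.
Closure of {P5}: P5 → P2, P4 applies, adding P2, P4; P4, P5 → P6 applies, adding P6. So (P5)⁺ = {P2, P4, P5, P6}.
The closure contains neither all of Schema1 = {P1, P3, P4, P5} nor all of Schema2 = {P2, P5, P6, P7}, so the common attributes are not a superkey of either fragment. The join is lossy.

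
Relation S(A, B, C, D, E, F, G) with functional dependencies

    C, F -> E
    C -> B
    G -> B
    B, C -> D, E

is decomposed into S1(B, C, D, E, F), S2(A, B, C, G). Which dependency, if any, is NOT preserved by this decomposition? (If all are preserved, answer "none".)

none

C, F → E lies within S1.
C → B lies within S1.
G → B lies within S2.
B, C → D, E lies within S1.
Every dependency is enforceable on the fragments, so the decomposition is dependency-preserving.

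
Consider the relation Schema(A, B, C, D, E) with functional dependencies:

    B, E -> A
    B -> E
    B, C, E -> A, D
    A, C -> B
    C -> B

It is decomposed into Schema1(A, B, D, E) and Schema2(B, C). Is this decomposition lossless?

No

Common attributes: Schema1 ∩ Schema2 = {B}.
Closure of {B}: B → E applies, adding E; B, E → A applies, adding A. So (B)⁺ = {A, B, E}.
The closure contains neither all of Schema1 = {A, B, D, E} nor all of Schema2 = {B, C}, so the common attributes are not a superkey of either fragment. The join is lossy.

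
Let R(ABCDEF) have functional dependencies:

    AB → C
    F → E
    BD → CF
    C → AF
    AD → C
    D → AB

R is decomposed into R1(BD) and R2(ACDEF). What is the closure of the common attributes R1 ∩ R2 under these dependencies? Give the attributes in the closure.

ABCDEF

R1 ∩ R2 = {D}.
D → AB applies, adding AB
AB → C applies, adding C
BD → CF applies, adding F
F → E applies, adding E
Closure: {ABCDEF}.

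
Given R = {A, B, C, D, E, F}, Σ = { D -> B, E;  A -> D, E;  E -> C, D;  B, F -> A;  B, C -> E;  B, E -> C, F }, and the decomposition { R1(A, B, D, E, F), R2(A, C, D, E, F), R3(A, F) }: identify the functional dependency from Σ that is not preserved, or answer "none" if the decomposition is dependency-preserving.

B, C -> E

Check B, C → E: no single fragment contains all of {B, C, E}, and the restricted closure of {B, C} across the fragments never reaches {E}.
D → B, E is preserved.
A → D, E is preserved.
E → C, D is preserved.
B, F → A is preserved.
B, E → C, F is preserved.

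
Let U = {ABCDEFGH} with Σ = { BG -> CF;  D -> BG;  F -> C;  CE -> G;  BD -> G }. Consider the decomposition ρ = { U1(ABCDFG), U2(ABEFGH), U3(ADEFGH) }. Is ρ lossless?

Yes

Chase test. Columns are ABCDEFGH; row i has aⱼ where attribute j ∈ Ui, else bᵢⱼ.
Initial tableau (one row per fragment):
  row 1: a1 a2 a3 a4 b15 a6 a7 b18
  row 2: a1 a2 b23 b24 a5 a6 a7 a8
  row 3: a1 b32 b33 a4 a5 a6 a7 a8
Rows 1 and 2 agree on BG; apply BG→CF and equate their CF entries.
Rows 1 and 3 agree on D; apply D→BG and equate their BG entries.
Rows 1 and 3 agree on F; apply F→C and equate their C entries.
Row 3 is now all distinguished symbols — the join is lossless.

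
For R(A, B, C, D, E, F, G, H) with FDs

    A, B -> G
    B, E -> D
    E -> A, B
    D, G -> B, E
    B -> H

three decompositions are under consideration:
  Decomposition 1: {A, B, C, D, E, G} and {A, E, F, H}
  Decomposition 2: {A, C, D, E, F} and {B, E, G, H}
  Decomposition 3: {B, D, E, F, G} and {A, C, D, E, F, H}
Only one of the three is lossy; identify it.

Decomposition 1: common = {A, E}, closure = {A, B, D, E, G, H} → lossy.
Decomposition 2: common = {E}, closure = {A, B, D, E, G, H} → lossless.
Decomposition 3: common = {D, E, F}, closure = {A, B, D, E, F, G, H} → lossless.

Decomposition 1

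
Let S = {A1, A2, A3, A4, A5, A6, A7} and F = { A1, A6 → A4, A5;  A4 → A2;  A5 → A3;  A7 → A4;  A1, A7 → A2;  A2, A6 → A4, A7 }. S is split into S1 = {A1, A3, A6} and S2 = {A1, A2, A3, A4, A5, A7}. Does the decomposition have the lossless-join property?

Common attributes: S1 ∩ S2 = {A1, A3}.
No dependency enlarges {A1, A3}, so (A1, A3)⁺ = {A1, A3}.
The closure contains neither all of S1 = {A1, A3, A6} nor all of S2 = {A1, A2, A3, A4, A5, A7}, so the common attributes are not a superkey of either fragment. The join is lossy.

No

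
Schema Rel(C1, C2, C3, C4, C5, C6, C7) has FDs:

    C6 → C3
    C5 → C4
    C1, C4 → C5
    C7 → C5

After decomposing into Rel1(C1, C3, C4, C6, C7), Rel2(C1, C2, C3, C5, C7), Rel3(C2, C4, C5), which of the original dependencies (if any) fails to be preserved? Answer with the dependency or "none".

Check C1, C4 → C5: no single fragment contains all of {C1, C4, C5}, and the restricted closure of {C1, C4} across the fragments never reaches {C5}.
C6 → C3 is preserved.
C5 → C4 is preserved.
C7 → C5 is preserved.

C1, C4 → C5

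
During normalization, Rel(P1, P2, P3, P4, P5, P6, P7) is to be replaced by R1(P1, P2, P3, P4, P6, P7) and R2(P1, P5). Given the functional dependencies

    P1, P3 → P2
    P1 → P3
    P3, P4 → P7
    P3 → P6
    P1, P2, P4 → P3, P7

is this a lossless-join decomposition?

No

Common attributes: R1 ∩ R2 = {P1}.
Closure of {P1}: P1 → P3 applies, adding P3; P3 → P6 applies, adding P6; P1, P3 → P2 applies, adding P2. So (P1)⁺ = {P1, P2, P3, P6}.
The closure contains neither all of R1 = {P1, P2, P3, P4, P6, P7} nor all of R2 = {P1, P5}, so the common attributes are not a superkey of either fragment. The join is lossy.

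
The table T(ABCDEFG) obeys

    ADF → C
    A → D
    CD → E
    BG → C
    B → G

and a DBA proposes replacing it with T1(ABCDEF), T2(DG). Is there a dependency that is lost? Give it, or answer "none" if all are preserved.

Check B → G: no single fragment contains all of {BG}, and the restricted closure of {B} across the fragments never reaches {G}.
ADF → C is preserved.
A → D is preserved.
CD → E is preserved.
BG → C is preserved.

B → G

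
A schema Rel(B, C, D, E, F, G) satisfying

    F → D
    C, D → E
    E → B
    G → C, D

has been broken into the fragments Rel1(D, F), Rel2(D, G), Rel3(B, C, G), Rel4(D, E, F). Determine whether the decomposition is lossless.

No

Chase test. Columns are B, C, D, E, F, G; row i has aⱼ where attribute j ∈ Reli, else bᵢⱼ.
Initial tableau (one row per fragment):
  row 1: b11 b12 a3 b14 a5 b16
  row 2: b21 b22 a3 b24 b25 a6
  row 3: a1 a2 b33 b34 b35 a6
  row 4: b41 b42 a3 a4 a5 b46
Rows 2 and 3 agree on G; apply G→C, D and equate their C, D entries.
Rows 2 and 3 agree on C, D; apply C, D→E and equate their E entries.
Rows 2 and 3 agree on E; apply E→B and equate their B entries.
No row becomes fully distinguished — the join is lossy.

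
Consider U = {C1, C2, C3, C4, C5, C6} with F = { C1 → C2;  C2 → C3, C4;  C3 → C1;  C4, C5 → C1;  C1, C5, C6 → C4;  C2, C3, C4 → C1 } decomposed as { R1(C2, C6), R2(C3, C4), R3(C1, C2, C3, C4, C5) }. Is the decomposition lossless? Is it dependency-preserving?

lossy but dependency-preserving

Lossless test (chase): Rows 1 and 3 agree on C2; apply C2→C3, C4 and equate their C3, C4 entries. Rows 1 and 2 agree on C3; apply C3→C1 and equate their C1 entries. Rows 1 and 3 agree on C3; apply C3→C1 and equate their C1 entries. Rows 1 and 2 agree on C1; apply C1→C2 and equate their C2 entries. No row becomes fully distinguished — the join is lossy.
Dependency preservation: C1, C5, C6 → C4 is not contained in any single fragment, but the restricted closure of its left-hand side across the fragments still reaches the right-hand side; the remaining FDs each lie inside some fragment. All dependencies are preserved.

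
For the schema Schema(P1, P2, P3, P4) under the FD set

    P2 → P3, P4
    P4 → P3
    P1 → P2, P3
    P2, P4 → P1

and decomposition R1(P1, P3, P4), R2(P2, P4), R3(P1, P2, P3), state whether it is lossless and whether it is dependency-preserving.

Lossless test (chase): Rows 2 and 3 agree on P2; apply P2→P3, P4 and equate their P3, P4 entries. Rows 1 and 3 agree on P1; apply P1→P2, P3 and equate their P2, P3 entries. Rows 1 and 2 agree on P2, P4; apply P2, P4→P1 and equate their P1 entries. Row 1 is now all distinguished symbols — the join is lossless.
Dependency preservation: P2 → P3, P4; P2, P4 → P1 are not contained in any single fragment, but the restricted closure of each left-hand side across the fragments still reaches the right-hand side; the remaining FDs each lie inside some fragment. All dependencies are preserved.

lossless and dependency-preserving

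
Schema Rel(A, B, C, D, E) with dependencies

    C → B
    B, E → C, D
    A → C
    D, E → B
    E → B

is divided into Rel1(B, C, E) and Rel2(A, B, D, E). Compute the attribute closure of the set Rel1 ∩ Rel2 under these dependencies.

Rel1 ∩ Rel2 = {B, E}.
B, E → C, D applies, adding C, D
Closure: {B, C, D, E}.

B, C, D, E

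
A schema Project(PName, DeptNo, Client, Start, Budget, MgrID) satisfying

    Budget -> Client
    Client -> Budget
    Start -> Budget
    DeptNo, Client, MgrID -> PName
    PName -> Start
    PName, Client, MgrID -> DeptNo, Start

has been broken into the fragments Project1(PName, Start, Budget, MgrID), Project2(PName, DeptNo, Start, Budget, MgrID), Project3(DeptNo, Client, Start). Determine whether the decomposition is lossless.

Chase test. Columns are PName, DeptNo, Client, Start, Budget, MgrID; row i has aⱼ where attribute j ∈ Projecti, else bᵢⱼ.
Initial tableau (one row per fragment):
  row 1: a1 b12 b13 a4 a5 a6
  row 2: a1 a2 b23 a4 a5 a6
  row 3: b31 a2 a3 a4 b35 b36
Rows 1 and 2 agree on Budget; apply Budget→Client and equate their Client entries.
Rows 1 and 3 agree on Start; apply Start→Budget and equate their Budget entries.
Rows 1 and 2 agree on PName, Client, MgrID; apply PName, Client, MgrID→DeptNo, Start and equate their DeptNo, Start entries.
Rows 1 and 3 agree on Budget; apply Budget→Client and equate their Client entries.
Row 1 is now all distinguished symbols — the join is lossless.

Yes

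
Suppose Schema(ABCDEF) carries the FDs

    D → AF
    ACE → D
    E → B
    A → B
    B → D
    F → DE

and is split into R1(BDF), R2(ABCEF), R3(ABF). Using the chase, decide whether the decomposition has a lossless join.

Yes

Chase test. Columns are ABCDEF; row i has aⱼ where attribute j ∈ Ri, else bᵢⱼ.
Initial tableau (one row per fragment):
  row 1: b11 a2 b13 a4 b15 a6
  row 2: a1 a2 a3 b24 a5 a6
  row 3: a1 a2 b33 b34 b35 a6
Rows 1 and 2 agree on B; apply B→D and equate their D entries.
Rows 1 and 3 agree on B; apply B→D and equate their D entries.
Rows 1 and 2 agree on F; apply F→DE and equate their DE entries.
Rows 1 and 3 agree on F; apply F→DE and equate their DE entries.
Rows 1 and 2 agree on D; apply D→AF and equate their AF entries.
Row 2 is now all distinguished symbols — the join is lossless.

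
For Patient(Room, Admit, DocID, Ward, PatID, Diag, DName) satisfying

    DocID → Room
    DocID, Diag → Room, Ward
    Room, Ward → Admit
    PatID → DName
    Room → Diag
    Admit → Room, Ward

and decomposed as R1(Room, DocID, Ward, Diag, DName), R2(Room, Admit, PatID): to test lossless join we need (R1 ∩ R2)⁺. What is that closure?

Room, Diag

R1 ∩ R2 = {Room}.
Room → Diag applies, adding Diag
Closure: {Room, Diag}.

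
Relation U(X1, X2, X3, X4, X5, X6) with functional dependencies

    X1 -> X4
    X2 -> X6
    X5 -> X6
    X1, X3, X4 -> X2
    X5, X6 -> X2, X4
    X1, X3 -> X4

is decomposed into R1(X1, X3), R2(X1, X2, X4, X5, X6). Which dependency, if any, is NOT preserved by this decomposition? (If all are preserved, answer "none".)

Check X1, X3, X4 → X2: no single fragment contains all of {X1, X2, X3, X4}, and the restricted closure of {X1, X3, X4} across the fragments never reaches {X2}.
X1 → X4 is preserved.
X2 → X6 is preserved.
X5 → X6 is preserved.
X5, X6 → X2, X4 is preserved.
X1, X3 → X4 is preserved.

X1, X3, X4 -> X2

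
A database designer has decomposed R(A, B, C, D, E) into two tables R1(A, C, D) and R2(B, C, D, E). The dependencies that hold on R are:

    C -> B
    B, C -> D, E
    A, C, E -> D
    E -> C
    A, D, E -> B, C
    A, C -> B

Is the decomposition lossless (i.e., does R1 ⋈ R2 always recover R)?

Common attributes: R1 ∩ R2 = {C, D}.
Closure of {C, D}: C → B applies, adding B; B, C → D, E applies, adding E. So (C, D)⁺ = {B, C, D, E}.
This closure contains every attribute of R2, so R1 ∩ R2 → R2. The join is lossless.

Yes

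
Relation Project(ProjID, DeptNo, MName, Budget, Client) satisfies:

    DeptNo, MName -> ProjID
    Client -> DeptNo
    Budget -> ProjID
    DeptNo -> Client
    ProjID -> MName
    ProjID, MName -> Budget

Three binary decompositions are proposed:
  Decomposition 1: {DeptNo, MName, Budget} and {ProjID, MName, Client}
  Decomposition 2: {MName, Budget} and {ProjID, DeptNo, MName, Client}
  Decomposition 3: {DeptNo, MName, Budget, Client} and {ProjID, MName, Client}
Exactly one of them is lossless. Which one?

Decomposition 3

Decomposition 1: common = {MName}, closure = {MName} → lossy.
Decomposition 2: common = {MName}, closure = {MName} → lossy.
Decomposition 3: common = {MName, Client}, closure = {ProjID, DeptNo, MName, Budget, Client} → lossless.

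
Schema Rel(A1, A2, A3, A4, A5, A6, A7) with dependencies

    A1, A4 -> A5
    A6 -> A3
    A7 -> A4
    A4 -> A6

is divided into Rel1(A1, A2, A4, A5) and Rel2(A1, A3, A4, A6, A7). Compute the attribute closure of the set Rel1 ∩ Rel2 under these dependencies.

A1, A3, A4, A5, A6

Rel1 ∩ Rel2 = {A1, A4}.
A1, A4 → A5 applies, adding A5
A4 → A6 applies, adding A6
A6 → A3 applies, adding A3
Closure: {A1, A3, A4, A5, A6}.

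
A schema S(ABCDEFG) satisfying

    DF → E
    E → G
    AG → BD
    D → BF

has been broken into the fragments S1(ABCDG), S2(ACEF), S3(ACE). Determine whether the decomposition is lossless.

Chase test. Columns are ABCDEFG; row i has aⱼ where attribute j ∈ Si, else bᵢⱼ.
Initial tableau (one row per fragment):
  row 1: a1 a2 a3 a4 b15 b16 a7
  row 2: a1 b22 a3 b24 a5 a6 b27
  row 3: a1 b32 a3 b34 a5 b36 b37
Rows 2 and 3 agree on E; apply E→G and equate their G entries.
Rows 2 and 3 agree on AG; apply AG→BD and equate their BD entries.
Rows 2 and 3 agree on D; apply D→BF and equate their BF entries.
No row becomes fully distinguished — the join is lossy.

No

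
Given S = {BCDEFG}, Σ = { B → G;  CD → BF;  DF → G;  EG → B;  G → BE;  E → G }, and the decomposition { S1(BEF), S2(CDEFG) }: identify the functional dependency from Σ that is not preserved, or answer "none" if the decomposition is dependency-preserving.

none

B → G: restricted closure across fragments reaches G.
CD → BF: restricted closure across fragments reaches BF.
DF → G lies within S2.
EG → B: restricted closure across fragments reaches B.
G → BE: restricted closure across fragments reaches BE.
E → G lies within S2.
Every dependency is enforceable on the fragments, so the decomposition is dependency-preserving.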